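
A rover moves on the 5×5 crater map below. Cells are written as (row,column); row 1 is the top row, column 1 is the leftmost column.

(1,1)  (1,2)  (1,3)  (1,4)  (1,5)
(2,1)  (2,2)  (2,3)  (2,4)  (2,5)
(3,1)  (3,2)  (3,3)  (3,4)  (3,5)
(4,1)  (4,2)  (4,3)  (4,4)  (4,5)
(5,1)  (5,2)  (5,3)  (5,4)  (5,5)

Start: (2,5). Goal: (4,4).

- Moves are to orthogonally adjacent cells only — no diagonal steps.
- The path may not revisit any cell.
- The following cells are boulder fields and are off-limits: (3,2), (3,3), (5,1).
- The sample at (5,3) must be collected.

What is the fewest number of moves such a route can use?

Any route passes through (5,3) somewhere between (2,5) and (4,4). Summing Manhattan distances along the two legs ((2,5) → (5,3) → (4,4)) gives a lower bound of 5 + 2 = 7 moves.
A route of 7 moves achieves this: (2,5) → (3,5) → (4,5) → (5,5) → (5,4) → (5,3) → (4,3) → (4,4).
Since 7 matches the lower bound, it is optimal.

7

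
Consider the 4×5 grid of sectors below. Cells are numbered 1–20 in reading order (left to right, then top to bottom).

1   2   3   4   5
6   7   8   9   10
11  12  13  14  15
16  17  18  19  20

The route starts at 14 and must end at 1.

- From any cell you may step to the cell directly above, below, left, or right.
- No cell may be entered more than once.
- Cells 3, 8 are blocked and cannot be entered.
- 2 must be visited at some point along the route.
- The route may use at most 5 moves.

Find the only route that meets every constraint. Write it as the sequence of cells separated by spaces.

14 13 12 7 2 1

Any route must reach 2 and still end at 1 within 5 moves, so the order of the required stops is forced.
Route from 14: left 2 to 12, up 2 to 2, left 1 to 1 — 5 moves in all.
Check: all required cells visited; 5 ≤ 5 moves.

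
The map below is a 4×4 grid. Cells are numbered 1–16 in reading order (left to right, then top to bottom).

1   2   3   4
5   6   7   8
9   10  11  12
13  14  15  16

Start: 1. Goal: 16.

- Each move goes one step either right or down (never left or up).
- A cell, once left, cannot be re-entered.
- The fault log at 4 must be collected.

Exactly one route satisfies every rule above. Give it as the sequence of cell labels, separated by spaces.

Moves only go right or down, so the column and row indices never decrease.
Route from 1: right 3 to 4, down 3 to 16 — 6 moves in all.
Check: all required cells visited.

1 2 3 4 8 12 16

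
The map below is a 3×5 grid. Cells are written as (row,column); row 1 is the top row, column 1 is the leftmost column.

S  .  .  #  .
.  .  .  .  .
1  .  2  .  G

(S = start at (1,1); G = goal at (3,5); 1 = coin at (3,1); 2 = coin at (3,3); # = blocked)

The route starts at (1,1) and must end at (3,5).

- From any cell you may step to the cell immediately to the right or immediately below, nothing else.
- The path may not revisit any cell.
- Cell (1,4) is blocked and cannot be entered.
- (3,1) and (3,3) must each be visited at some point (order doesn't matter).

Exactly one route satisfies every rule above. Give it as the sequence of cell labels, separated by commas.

(1,1), (2,1), (3,1), (3,2), (3,3), (3,4), (3,5)

Moves only go right or down, so the column and row indices never decrease.
Route from (1,1): 2× down (reaching (3,1)), 4× right (reaching (3,5)) — 6 moves in all.
Check: all required cells visited.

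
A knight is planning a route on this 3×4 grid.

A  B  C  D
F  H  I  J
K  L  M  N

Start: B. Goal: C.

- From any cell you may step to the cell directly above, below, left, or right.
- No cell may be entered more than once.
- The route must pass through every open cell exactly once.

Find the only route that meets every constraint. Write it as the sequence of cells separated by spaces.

Need to visit all 12 open cells exactly once, starting at B and ending at C.
Cell D has only two open neighbours (J and C), so the path must pass straight through it: one of those is the cell it's entered from and the other is where it exits.
Route from B: left to A, 2× down (reaching K), right to L, up to H, right to I, down to M, right to N, 2× up (reaching D), left to C — 11 moves in all.
Check: all 12 open cells covered.

B A F K L H I M N J D C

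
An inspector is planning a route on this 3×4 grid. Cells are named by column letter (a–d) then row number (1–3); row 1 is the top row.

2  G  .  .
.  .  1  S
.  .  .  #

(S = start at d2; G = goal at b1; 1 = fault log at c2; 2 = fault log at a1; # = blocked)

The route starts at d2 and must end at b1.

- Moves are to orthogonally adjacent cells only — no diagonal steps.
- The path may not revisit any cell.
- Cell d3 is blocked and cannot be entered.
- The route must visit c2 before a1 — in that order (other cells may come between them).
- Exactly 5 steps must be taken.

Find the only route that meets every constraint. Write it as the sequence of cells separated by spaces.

d2 c2 b2 a2 a1 b1

The waypoints must appear in the order c2, a1, with no cell reused.
Route from d2: left 3 to a2, up 1 to a1, right 1 to b1 — 5 moves in all.
Check: order respected (1 at step 1, 2 at step 4); 5 moves as required.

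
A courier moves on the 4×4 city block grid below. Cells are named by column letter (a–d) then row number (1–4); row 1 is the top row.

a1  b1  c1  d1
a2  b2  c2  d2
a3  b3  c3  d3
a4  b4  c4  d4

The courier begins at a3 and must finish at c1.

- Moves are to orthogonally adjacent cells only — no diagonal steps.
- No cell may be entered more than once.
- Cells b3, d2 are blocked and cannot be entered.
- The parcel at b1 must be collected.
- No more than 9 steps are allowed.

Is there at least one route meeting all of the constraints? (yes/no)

One route that works: a3 → a2 → a1 → b1 → c1.

yes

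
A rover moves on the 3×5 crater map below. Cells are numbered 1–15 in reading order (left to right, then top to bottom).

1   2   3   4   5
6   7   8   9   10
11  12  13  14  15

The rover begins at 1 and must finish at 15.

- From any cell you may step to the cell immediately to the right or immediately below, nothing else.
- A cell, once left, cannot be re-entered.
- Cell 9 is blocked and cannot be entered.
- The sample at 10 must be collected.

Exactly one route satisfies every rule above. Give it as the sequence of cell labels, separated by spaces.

Moves only go right or down, so the column and row indices never decrease.
Route from 1: right 4 to 5, down 2 to 15 — 6 moves in all.
Check: all required cells visited.

1 2 3 4 5 10 15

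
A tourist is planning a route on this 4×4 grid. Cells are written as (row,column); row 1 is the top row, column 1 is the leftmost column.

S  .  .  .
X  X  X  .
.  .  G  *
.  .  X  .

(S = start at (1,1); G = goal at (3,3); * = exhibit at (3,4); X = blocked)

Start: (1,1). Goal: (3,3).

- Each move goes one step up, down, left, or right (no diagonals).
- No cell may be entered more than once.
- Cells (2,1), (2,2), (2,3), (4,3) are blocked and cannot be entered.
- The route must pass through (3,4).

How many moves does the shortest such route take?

Any route passes through (3,4) somewhere between (1,1) and (3,3). Summing Manhattan distances along the two legs ((1,1) → (3,4) → (3,3)) gives a lower bound of 5 + 1 = 6 moves.
A route of 6 moves achieves this: (1,1) → (1,2) → (1,3) → (1,4) → (2,4) → (3,4) → (3,3).
Since 6 matches the lower bound, it is optimal.

6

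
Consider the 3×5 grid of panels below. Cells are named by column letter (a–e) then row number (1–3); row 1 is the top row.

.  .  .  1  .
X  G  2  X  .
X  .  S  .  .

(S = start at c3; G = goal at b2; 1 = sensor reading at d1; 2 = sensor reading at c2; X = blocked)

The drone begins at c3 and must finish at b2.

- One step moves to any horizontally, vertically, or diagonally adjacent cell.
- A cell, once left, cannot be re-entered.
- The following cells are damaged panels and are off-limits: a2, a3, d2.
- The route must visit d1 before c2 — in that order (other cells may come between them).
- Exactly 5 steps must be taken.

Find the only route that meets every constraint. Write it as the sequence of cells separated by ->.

The waypoints must appear in the order d1, c2, with no cell reused.
Route from c3: right to d3, up-right to e2, up-left to d1, down-left to c2, left to b2 — 5 moves in all.
Check: order respected (1 at step 3, 2 at step 4); 5 moves as required.

c3 -> d3 -> e2 -> d1 -> c2 -> b2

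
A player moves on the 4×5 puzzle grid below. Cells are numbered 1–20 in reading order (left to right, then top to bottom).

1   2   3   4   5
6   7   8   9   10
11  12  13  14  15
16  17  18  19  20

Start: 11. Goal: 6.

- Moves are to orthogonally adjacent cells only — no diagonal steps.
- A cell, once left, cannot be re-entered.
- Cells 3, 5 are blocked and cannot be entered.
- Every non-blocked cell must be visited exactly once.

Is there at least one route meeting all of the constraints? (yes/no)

no

Cell 4 has only one open neighbour but is neither the start nor the goal, so a Hamiltonian route would have to both enter and leave it through the same neighbour — impossible without revisiting.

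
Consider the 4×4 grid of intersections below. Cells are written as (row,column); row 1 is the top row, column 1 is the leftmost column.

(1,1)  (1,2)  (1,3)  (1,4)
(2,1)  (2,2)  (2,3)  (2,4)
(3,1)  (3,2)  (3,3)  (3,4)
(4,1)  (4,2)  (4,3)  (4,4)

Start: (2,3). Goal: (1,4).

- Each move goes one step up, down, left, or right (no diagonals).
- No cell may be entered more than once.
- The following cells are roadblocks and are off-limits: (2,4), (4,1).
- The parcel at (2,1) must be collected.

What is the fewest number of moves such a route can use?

6

Any route passes through (2,1) somewhere between (2,3) and (1,4). Summing Manhattan distances along the two legs ((2,3) → (2,1) → (1,4)) gives a lower bound of 2 + 4 = 6 moves.
A route of 6 moves achieves this: (2,3) → (2,2) → (2,1) → (1,1) → (1,2) → (1,3) → (1,4).
Since 6 matches the lower bound, it is optimal.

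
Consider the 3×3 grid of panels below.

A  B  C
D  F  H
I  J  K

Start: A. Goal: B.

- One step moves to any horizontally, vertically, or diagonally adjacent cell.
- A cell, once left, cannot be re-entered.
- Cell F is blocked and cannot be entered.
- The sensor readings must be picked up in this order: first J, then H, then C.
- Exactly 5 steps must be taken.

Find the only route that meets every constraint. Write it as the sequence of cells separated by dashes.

A - D - J - H - C - B

The waypoints must appear in the order J, H, C, with no cell reused.
Route from A: down 1 to D, down-right 1 to J, up-right 1 to H, up 1 to C, left 1 to B — 5 moves in all.
Check: order respected (J at step 2, H at step 3, C at step 4); 5 moves as required.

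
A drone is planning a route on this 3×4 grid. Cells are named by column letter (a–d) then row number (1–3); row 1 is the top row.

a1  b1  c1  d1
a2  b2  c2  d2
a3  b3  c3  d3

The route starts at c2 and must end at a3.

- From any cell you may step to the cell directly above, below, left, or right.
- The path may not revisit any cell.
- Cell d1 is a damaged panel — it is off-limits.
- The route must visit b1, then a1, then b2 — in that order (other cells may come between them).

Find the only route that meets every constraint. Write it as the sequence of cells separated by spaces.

The waypoints must appear in the order b1, a1, b2, with no cell reused.
Route from c2: up to c1, 2× left (reaching a1), down to a2, right to b2, down to b3, left to a3 — 7 moves in all.
Check: order respected (b1 at step 2, a1 at step 3, b2 at step 5).

c2 c1 b1 a1 a2 b2 b3 a3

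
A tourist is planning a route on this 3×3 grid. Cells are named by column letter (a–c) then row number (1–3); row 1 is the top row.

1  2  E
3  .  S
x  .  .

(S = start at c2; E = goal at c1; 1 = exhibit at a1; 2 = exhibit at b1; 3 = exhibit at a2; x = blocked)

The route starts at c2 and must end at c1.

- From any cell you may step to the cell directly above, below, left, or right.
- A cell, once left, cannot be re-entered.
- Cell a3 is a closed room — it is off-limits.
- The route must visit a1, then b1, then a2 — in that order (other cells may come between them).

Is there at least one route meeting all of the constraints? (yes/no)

no

Ignoring the required order, 2 revisit-free routes from c2 to c1 pass through all of a1, b1, and a2; the waypoint orders that occur are a2 → a1 → b1 (2) — never a1 → b1 → a2.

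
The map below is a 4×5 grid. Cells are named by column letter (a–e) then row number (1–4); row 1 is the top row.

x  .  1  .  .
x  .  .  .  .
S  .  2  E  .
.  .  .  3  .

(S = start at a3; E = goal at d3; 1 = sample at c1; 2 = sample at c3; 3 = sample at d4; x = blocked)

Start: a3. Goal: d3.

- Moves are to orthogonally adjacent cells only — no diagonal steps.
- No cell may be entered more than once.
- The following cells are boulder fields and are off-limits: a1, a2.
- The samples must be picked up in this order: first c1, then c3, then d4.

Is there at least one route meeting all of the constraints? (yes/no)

One route that works: a3 → b3 → b2 → b1 → c1 → c2 → c3 → c4 → d4 → d3.

yes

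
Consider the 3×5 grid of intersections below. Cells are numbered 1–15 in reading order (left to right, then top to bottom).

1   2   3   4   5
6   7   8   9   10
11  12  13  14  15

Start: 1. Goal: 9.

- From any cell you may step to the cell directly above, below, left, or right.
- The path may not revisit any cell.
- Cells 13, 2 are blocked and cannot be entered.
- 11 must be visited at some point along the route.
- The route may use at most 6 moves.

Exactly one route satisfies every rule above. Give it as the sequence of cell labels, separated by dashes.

1 - 6 - 11 - 12 - 7 - 8 - 9

The budget equals the shortest possible length, so every move has to be on a shortest route through the required cells.
Route from 1: down 2 to 11, right 1 to 12, up 1 to 7, right 2 to 9 — 6 moves in all.
Check: all required cells visited; 6 ≤ 6 moves.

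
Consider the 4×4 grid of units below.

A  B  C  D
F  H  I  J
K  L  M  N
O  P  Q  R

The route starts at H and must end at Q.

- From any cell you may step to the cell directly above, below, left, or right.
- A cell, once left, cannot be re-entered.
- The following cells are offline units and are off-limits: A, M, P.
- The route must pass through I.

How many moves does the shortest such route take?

Any route passes through I somewhere between H and Q. Summing Manhattan distances along the two legs (H → I → Q) gives a lower bound of 1 + 2 = 3 moves.
That bound ignores the blocked cells. Measuring each leg by the fewest moves that actually steer around them (H→I: 1; I→Q: 4) raises the lower bound to 5.
A route of 5 moves exists: H → I → J → N → R → Q.
Since 5 matches that lower bound, it is optimal.

5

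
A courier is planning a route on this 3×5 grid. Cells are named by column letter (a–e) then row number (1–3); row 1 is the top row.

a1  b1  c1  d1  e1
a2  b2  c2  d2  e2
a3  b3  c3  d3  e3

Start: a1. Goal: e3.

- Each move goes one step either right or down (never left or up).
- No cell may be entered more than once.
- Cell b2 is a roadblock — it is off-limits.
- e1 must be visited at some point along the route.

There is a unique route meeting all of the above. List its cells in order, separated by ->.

a1 -> b1 -> c1 -> d1 -> e1 -> e2 -> e3

Moves only go right or down, so the column and row indices never decrease.
Route from a1: right 4 to e1, down 2 to e3 — 6 moves in all.
Check: all required cells visited.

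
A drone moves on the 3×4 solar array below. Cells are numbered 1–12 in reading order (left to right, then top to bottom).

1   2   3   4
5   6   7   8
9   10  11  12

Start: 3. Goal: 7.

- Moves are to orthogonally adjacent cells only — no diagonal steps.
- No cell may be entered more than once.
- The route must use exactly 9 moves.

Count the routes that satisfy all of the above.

4

Need simple routes of exactly 9 moves from 3 to 7 (Manhattan distance 1, so 4 moves are spent on a detour and 4 undoing it).
Enumerating: 3 2 6 5 9 10 11 12 8 7 | 3 2 1 5 9 10 11 12 8 7 | 3 2 1 5 6 10 11 12 8 7 | 3 4 8 12 11 10 9 5 6 7.
That gives 4 routes.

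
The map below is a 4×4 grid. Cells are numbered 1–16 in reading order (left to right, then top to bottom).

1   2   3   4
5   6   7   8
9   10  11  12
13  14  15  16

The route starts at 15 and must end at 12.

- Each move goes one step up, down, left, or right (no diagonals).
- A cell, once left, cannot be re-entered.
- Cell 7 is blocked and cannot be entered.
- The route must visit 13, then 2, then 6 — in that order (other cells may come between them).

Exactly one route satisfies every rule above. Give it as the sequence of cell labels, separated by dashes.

15 - 14 - 13 - 9 - 5 - 1 - 2 - 6 - 10 - 11 - 12

The waypoints must appear in the order 13, 2, 6, with no cell reused.
Route from 15: 2× left (reaching 13), 3× up (reaching 1), right to 2, 2× down (reaching 10), 2× right (reaching 12) — 10 moves in all.
Check: order respected (13 at step 2, 2 at step 6, 6 at step 7).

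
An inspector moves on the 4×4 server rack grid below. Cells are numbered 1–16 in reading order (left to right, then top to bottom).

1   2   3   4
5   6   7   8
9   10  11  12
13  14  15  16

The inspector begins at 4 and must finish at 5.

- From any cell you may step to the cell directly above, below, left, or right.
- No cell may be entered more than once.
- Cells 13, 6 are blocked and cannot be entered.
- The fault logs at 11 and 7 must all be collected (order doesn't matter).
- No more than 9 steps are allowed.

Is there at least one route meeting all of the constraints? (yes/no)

One route that works: 4 → 8 → 7 → 11 → 10 → 9 → 5.

yes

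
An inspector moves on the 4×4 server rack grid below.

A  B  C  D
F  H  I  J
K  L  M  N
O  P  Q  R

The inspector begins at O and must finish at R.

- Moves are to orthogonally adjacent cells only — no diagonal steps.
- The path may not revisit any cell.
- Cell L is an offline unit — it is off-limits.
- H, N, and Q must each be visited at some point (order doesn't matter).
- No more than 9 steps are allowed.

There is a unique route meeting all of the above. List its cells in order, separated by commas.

O, K, F, H, I, J, N, M, Q, R

The 9-move cap with required stops at H, N, Q leaves no slack for detours.
Route from O: up 2 to F, right 3 to J, down 1 to N, left 1 to M, down 1 to Q, right 1 to R — 9 moves in all.
Check: all required cells visited; 9 ≤ 9 moves.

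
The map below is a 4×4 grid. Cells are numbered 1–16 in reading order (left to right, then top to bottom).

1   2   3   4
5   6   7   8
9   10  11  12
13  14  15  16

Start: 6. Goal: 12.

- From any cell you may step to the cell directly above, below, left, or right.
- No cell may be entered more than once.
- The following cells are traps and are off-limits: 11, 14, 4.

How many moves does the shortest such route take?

3

The Manhattan distance from 6 to 12 is |2−3| + |2−4| = 3, so at least 3 moves are needed.
A route of 3 moves achieves this: 6 → 7 → 8 → 12.
Since 3 matches the lower bound, it is optimal.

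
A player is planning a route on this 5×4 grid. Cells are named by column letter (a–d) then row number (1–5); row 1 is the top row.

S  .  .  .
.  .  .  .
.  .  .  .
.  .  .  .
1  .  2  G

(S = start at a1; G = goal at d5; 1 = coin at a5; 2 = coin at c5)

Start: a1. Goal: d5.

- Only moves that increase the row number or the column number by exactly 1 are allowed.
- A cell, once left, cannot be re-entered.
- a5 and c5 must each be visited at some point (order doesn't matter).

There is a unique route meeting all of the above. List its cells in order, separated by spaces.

a1 a2 a3 a4 a5 b5 c5 d5

Moves only go right or down, so the column and row indices never decrease.
Route from a1: 4× down (reaching a5), 3× right (reaching d5) — 7 moves in all.
Check: all required cells visited.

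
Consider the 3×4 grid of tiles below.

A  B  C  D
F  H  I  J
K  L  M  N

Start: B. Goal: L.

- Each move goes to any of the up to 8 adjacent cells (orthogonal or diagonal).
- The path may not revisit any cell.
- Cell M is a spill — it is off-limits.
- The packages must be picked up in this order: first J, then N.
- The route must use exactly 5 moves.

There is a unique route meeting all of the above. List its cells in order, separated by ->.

B -> C -> J -> N -> I -> L

The waypoints must appear in the order J, N, with no cell reused.
Route from B: right 1 to C, down-right 1 to J, down 1 to N, up-left 1 to I, down-left 1 to L — 5 moves in all.
Check: order respected (J at step 2, N at step 3); 5 moves as required.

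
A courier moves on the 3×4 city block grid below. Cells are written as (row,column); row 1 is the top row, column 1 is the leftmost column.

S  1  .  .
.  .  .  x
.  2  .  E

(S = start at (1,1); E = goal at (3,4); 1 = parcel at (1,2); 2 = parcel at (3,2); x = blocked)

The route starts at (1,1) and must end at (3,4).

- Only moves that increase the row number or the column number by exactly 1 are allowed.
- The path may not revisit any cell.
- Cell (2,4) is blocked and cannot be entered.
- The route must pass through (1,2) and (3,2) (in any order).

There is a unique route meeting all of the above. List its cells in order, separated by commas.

Moves only go right or down, so the column and row indices never decrease.
Route from (1,1): right 1 to (1,2), down 2 to (3,2), right 2 to (3,4) — 5 moves in all.
Check: all required cells visited.

(1,1), (1,2), (2,2), (3,2), (3,3), (3,4)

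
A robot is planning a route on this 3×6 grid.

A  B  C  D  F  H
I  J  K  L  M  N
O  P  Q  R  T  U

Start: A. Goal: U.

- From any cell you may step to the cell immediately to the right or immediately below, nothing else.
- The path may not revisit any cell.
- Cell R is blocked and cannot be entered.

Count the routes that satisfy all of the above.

11

A right/down-only route from A to U makes exactly 2 down-moves and 5 right-moves in some order.
With no other constraints that would be C(7,2) = 21 routes.
Subtract routes through each blocked cell (inclusion–exclusion for overlaps): − through R: 10 → 11.
That gives 11 routes.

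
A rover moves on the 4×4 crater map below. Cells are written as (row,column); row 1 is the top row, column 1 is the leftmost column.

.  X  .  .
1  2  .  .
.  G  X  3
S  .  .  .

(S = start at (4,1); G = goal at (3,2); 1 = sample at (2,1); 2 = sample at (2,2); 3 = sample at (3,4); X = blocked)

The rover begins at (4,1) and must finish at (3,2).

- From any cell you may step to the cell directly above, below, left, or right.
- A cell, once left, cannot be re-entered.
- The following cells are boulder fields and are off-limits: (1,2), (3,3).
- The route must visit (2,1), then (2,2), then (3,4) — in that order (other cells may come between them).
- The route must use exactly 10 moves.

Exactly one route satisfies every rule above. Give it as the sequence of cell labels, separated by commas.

(4,1), (3,1), (2,1), (2,2), (2,3), (2,4), (3,4), (4,4), (4,3), (4,2), (3,2)

The waypoints must appear in the order (2,1), (2,2), (3,4), with no cell reused.
Route from (4,1): up 2 to (2,1), right 3 to (2,4), down 2 to (4,4), left 2 to (4,2), up 1 to (3,2) — 10 moves in all.
Check: order respected (1 at step 2, 2 at step 3, 3 at step 6); 10 moves as required.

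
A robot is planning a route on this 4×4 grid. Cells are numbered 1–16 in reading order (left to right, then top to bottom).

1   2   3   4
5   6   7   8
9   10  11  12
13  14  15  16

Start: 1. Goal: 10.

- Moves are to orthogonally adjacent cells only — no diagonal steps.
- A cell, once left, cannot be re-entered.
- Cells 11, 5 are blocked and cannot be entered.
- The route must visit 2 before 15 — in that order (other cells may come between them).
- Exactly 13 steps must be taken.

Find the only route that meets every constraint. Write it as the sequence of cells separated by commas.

The waypoints must appear in the order 2, 15, with no cell reused.
Route from 1: right to 2, down to 6, right to 7, up to 3, right to 4, 3× down (reaching 16), 3× left (reaching 13), up to 9, right to 10 — 13 moves in all.
Check: order respected (2 at step 1, 15 at step 9); 13 moves as required.

1, 2, 6, 7, 3, 4, 8, 12, 16, 15, 14, 13, 9, 10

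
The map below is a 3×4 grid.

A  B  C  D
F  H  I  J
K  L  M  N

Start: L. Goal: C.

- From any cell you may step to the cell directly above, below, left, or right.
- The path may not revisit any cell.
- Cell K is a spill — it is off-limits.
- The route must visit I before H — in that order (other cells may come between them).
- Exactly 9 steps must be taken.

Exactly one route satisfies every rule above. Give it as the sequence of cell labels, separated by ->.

The waypoints must appear in the order I, H, with no cell reused.
Route from L: right 2 to N, up 1 to J, left 3 to F, up 1 to A, right 2 to C — 9 moves in all.
Check: order respected (I at step 4, H at step 5); 9 moves as required.

L -> M -> N -> J -> I -> H -> F -> A -> B -> C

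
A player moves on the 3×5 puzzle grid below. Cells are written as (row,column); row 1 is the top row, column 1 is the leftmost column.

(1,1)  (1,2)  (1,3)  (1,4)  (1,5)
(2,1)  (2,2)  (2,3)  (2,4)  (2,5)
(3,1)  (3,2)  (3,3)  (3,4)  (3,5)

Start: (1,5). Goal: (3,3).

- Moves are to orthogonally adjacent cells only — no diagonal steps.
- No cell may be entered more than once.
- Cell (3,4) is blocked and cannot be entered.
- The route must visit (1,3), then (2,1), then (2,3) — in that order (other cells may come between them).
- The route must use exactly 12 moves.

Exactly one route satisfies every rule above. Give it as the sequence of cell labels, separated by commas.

The waypoints must appear in the order (1,3), (2,1), (2,3), with no cell reused.
Route from (1,5): down to (2,5), left to (2,4), up to (1,4), 3× left (reaching (1,1)), 2× down (reaching (3,1)), right to (3,2), up to (2,2), right to (2,3), down to (3,3) — 12 moves in all.
Check: order respected ((1,3) at step 4, (2,1) at step 7, (2,3) at step 11); 12 moves as required.

(1,5), (2,5), (2,4), (1,4), (1,3), (1,2), (1,1), (2,1), (3,1), (3,2), (2,2), (2,3), (3,3)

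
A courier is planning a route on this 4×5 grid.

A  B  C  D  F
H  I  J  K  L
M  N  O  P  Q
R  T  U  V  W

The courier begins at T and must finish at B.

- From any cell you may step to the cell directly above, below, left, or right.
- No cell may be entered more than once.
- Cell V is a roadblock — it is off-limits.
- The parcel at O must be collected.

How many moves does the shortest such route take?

5

Any route passes through O somewhere between T and B. Summing Manhattan distances along the two legs (T → O → B) gives a lower bound of 2 + 3 = 5 moves.
A route of 5 moves achieves this: T → N → O → J → C → B.
Since 5 matches the lower bound, it is optimal.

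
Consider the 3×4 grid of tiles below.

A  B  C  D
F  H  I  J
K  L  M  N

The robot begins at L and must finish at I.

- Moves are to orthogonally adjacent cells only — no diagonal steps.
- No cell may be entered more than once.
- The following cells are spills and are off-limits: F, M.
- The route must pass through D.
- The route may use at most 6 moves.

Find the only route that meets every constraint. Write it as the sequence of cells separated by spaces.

The 6-move cap with required stops at D leaves no slack for detours.
Route from L: 2× up (reaching B), 2× right (reaching D), down to J, left to I — 6 moves in all.
Check: all required cells visited; 6 ≤ 6 moves.

L H B C D J I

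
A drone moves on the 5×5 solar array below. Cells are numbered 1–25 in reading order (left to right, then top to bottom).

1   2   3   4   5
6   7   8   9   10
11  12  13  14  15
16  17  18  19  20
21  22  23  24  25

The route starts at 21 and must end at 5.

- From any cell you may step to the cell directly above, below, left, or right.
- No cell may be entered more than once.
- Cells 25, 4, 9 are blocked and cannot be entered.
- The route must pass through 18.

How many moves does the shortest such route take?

Any route passes through 18 somewhere between 21 and 5. Summing Manhattan distances along the two legs (21 → 18 → 5) gives a lower bound of 3 + 5 = 8 moves.
A route of 8 moves achieves this: 21 → 16 → 17 → 18 → 13 → 14 → 15 → 10 → 5.
Since 8 matches the lower bound, it is optimal.

8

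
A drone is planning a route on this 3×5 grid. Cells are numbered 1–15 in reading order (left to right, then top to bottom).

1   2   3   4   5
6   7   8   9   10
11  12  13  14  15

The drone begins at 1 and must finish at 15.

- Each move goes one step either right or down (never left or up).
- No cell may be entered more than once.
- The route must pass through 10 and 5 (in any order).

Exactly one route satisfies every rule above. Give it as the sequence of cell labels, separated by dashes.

1 - 2 - 3 - 4 - 5 - 10 - 15

Moves only go right or down, so the column and row indices never decrease.
Route from 1: right 4 to 5, down 2 to 15 — 6 moves in all.
Check: all required cells visited.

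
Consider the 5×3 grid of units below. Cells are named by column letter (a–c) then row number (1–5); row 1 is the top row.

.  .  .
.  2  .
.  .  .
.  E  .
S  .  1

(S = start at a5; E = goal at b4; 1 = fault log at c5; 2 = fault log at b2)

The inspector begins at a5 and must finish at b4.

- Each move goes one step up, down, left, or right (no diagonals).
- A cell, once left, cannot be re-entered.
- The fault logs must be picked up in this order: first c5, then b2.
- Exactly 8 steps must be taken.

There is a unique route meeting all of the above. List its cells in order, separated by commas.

The waypoints must appear in the order c5, b2, with no cell reused.
Route from a5: right 2 to c5, up 3 to c2, left 1 to b2, down 2 to b4 — 8 moves in all.
Check: order respected (1 at step 2, 2 at step 6); 8 moves as required.

a5, b5, c5, c4, c3, c2, b2, b3, b4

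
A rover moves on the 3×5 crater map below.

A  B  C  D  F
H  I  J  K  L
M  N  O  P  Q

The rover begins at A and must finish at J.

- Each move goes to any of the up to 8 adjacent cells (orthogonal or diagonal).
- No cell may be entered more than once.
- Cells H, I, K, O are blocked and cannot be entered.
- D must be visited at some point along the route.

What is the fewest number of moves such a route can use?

4

Any route passes through D somewhere between A and J. Summing Chebyshev distances along the two legs (A → D → J) gives a lower bound of 3 + 1 = 4 moves.
A route of 4 moves achieves this: A → B → C → D → J.
Since 4 matches the lower bound, it is optimal.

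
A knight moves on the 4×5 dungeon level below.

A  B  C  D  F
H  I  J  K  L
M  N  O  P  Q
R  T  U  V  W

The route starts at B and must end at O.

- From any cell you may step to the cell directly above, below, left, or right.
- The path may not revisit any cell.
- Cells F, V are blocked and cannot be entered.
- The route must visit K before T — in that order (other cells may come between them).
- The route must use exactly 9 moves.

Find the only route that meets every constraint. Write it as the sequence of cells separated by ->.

B -> C -> D -> K -> J -> I -> N -> T -> U -> O

The waypoints must appear in the order K, T, with no cell reused.
Route from B: 2× right (reaching D), down to K, 2× left (reaching I), 2× down (reaching T), right to U, up to O — 9 moves in all.
Check: order respected (K at step 3, T at step 7); 9 moves as required.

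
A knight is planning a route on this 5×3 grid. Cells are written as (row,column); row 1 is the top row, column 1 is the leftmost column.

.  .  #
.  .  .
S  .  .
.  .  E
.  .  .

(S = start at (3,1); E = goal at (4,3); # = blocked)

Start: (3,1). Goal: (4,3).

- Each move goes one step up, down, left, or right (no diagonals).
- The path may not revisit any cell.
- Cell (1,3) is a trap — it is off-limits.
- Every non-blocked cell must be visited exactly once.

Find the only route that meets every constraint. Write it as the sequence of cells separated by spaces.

(3,1) (2,1) (1,1) (1,2) (2,2) (2,3) (3,3) (3,2) (4,2) (4,1) (5,1) (5,2) (5,3) (4,3)

Need to visit all 14 open cells exactly once, starting at (3,1) and ending at (4,3).
Route from (3,1): 2× up (reaching (1,1)), right to (1,2), down to (2,2), right to (2,3), down to (3,3), left to (3,2), down to (4,2), left to (4,1), down to (5,1), 2× right (reaching (5,3)), up to (4,3) — 13 moves in all.
Check: all 14 open cells covered.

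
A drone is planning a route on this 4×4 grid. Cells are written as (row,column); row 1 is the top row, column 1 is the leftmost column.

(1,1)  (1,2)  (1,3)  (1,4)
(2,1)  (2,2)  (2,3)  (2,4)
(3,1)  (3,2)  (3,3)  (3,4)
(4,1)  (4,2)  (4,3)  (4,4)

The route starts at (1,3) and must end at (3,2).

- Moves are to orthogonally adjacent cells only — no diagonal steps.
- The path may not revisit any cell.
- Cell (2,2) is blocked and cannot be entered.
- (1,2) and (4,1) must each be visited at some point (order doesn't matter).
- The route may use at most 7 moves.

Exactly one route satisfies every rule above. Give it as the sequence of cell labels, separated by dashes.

Any route must reach (1,2) and (4,1) and still end at (3,2) within 7 moves, so the order of the required stops is forced.
Route from (1,3): left 2 to (1,1), down 3 to (4,1), right 1 to (4,2), up 1 to (3,2) — 7 moves in all.
Check: all required cells visited; 7 ≤ 7 moves.

(1,3) - (1,2) - (1,1) - (2,1) - (3,1) - (4,1) - (4,2) - (3,2)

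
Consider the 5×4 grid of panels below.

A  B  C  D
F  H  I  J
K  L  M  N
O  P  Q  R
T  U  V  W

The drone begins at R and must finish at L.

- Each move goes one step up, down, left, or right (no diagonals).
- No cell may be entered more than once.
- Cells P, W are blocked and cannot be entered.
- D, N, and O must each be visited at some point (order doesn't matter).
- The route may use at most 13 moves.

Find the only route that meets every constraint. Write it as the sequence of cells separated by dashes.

Any route must reach D, N, and O and still end at L within 13 moves, so the order of the required stops is forced.
Route from R: 3× up (reaching D), left to C, 4× down (reaching V), 2× left (reaching T), 2× up (reaching K), right to L — 13 moves in all.
Check: all required cells visited; 13 ≤ 13 moves.

R - N - J - D - C - I - M - Q - V - U - T - O - K - L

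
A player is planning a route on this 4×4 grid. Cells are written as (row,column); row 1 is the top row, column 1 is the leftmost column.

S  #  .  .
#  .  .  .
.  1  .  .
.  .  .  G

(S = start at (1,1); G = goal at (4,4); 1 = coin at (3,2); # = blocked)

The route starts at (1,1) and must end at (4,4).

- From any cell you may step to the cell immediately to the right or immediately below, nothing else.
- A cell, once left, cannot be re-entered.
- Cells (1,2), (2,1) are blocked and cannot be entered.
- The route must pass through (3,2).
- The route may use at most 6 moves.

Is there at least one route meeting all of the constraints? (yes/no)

Every right/down route from (1,1) to (3,2) runs into a blocked cell, so that leg cannot be completed.

no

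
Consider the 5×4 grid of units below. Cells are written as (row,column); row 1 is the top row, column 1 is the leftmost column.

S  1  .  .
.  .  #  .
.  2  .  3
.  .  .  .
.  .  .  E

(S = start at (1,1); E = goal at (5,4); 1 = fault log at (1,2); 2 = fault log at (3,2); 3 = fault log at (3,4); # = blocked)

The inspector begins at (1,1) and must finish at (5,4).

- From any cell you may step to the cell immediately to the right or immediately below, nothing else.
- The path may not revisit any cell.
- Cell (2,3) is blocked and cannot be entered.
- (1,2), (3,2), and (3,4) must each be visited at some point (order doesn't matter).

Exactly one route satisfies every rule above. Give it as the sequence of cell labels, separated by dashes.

(1,1) - (1,2) - (2,2) - (3,2) - (3,3) - (3,4) - (4,4) - (5,4)

Moves only go right or down, so the column and row indices never decrease.
Route from (1,1): right to (1,2), 2× down (reaching (3,2)), 2× right (reaching (3,4)), 2× down (reaching (5,4)) — 7 moves in all.
Check: all required cells visited.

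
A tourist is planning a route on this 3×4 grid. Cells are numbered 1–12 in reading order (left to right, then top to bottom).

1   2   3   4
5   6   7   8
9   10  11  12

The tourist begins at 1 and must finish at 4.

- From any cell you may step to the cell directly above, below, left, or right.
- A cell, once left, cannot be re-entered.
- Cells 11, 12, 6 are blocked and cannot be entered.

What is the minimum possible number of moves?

3

The Manhattan distance from 1 to 4 is |1−1| + |1−4| = 3, so at least 3 moves are needed.
A route of 3 moves achieves this: 1 → 2 → 3 → 4.
Since 3 matches the lower bound, it is optimal.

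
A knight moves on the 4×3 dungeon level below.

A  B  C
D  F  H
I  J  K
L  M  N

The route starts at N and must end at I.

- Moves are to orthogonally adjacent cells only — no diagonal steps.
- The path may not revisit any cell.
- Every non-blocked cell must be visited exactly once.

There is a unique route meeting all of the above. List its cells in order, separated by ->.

Need to visit all 12 open cells exactly once, starting at N and ending at I.
Route from N: up 3 to C, left 2 to A, down 1 to D, right 1 to F, down 2 to M, left 1 to L, up 1 to I — 11 moves in all.
Check: all 12 open cells covered.

N -> K -> H -> C -> B -> A -> D -> F -> J -> M -> L -> I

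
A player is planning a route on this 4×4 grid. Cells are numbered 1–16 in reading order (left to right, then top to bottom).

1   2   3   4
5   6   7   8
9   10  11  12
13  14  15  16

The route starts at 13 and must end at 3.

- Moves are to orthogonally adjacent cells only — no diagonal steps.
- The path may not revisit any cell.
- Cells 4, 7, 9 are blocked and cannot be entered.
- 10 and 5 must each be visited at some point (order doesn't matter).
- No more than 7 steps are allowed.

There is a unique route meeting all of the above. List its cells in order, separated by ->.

13 -> 14 -> 10 -> 6 -> 5 -> 1 -> 2 -> 3

The 7-move cap with required stops at 10, 5 leaves no slack for detours.
Route from 13: right to 14, 2× up (reaching 6), left to 5, up to 1, 2× right (reaching 3) — 7 moves in all.
Check: all required cells visited; 7 ≤ 7 moves.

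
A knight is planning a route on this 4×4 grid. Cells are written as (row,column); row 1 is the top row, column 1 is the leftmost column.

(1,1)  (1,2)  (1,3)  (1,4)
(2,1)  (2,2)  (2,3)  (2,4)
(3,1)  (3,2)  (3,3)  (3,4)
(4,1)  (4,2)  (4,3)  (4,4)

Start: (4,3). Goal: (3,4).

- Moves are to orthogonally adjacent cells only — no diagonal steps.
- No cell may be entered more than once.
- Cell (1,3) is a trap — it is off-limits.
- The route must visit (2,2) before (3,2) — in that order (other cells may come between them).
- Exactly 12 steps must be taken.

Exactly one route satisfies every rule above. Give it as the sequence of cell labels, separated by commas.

The waypoints must appear in the order (2,2), (3,2), with no cell reused.
Route from (4,3): 2× left (reaching (4,1)), 3× up (reaching (1,1)), right to (1,2), 2× down (reaching (3,2)), right to (3,3), up to (2,3), right to (2,4), down to (3,4) — 12 moves in all.
Check: order respected ((2,2) at step 7, (3,2) at step 8); 12 moves as required.

(4,3), (4,2), (4,1), (3,1), (2,1), (1,1), (1,2), (2,2), (3,2), (3,3), (2,3), (2,4), (3,4)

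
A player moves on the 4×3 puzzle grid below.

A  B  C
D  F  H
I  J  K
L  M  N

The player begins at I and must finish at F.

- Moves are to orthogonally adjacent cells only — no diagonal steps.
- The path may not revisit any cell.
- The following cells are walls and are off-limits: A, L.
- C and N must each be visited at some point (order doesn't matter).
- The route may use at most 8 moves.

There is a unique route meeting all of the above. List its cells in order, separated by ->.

The budget equals the shortest possible length, so every move has to be on a shortest route through the required cells.
Route from I: right to J, down to M, right to N, 3× up (reaching C), left to B, down to F — 8 moves in all.
Check: all required cells visited; 8 ≤ 8 moves.

I -> J -> M -> N -> K -> H -> C -> B -> F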